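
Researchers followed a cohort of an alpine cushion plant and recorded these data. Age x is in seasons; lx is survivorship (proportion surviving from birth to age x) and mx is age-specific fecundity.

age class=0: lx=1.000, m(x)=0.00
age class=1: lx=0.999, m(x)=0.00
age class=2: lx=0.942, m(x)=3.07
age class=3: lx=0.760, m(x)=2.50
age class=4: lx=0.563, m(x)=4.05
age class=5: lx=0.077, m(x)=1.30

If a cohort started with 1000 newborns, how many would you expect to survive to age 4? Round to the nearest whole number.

Expected survivors = N0 · l_4 = 1000 × 0.563 = 563 → 563

563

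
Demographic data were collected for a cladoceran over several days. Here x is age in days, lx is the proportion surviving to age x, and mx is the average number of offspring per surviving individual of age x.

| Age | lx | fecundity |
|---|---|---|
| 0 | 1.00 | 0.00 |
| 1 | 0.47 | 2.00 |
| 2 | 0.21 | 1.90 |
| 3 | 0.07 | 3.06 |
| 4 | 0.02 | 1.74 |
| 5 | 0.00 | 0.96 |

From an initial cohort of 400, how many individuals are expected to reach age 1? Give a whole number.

188

Expected survivors = N0 · l_1 = 400 × 0.47 = 188 → 188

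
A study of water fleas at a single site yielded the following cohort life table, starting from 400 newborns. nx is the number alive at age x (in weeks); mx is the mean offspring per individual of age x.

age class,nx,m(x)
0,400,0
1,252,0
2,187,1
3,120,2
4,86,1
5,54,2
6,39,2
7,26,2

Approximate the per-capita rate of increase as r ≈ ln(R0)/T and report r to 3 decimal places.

lx = nx/n0 = nx/400: 1, 0.63, 0.4675, 0.3, 0.215, 0.135, 0.0975, 0.065
R0 = Σ lx·mx = 0 + 0 + 0.4675 + 0.6 + 0.215 + 0.27 + 0.195 + 0.13 = 1.8775
Σ x·lx·mx = 7.025; T = 7.025/1.8775 = 3.74168…
r ≈ ln(R0)/T = ln(1.8775)/3.74168… = 0.16836… → 0.168

0.168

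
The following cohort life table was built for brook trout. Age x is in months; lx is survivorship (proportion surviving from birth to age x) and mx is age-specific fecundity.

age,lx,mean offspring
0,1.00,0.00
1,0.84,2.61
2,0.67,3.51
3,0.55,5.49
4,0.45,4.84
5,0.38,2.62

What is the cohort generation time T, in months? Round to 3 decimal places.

2.761

lx·mx: 0, 2.1924, 2.3517, 3.0195, 2.178, 0.9956 → R0 = 10.7372
x·lx·mx: 0, 2.1924, 4.7034, 9.0585, 8.712, 4.978 → Σ = 29.6443
T = 29.6443 / 10.7372 = 2.760897… → 2.761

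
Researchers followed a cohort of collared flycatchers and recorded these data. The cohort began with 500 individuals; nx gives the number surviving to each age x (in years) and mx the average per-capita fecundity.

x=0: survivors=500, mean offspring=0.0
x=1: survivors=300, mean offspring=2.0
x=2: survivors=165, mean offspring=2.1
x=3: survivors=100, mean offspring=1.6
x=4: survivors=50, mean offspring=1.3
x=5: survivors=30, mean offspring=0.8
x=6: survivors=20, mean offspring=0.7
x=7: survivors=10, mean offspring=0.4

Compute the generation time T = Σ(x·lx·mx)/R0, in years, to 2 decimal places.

lx = nx/n0 = nx/500: 1, 0.6, 0.33, 0.2, 0.1, 0.06, 0.04, 0.02
lx·mx: 0, 1.2, 0.693, 0.32, 0.13, 0.048, 0.028, 0.008 → R0 = 2.427
x·lx·mx: 0, 1.2, 1.386, 0.96, 0.52, 0.24, 0.168, 0.056 → Σ = 4.53
T = 4.53 / 2.427 = 1.866502… → 1.87

1.87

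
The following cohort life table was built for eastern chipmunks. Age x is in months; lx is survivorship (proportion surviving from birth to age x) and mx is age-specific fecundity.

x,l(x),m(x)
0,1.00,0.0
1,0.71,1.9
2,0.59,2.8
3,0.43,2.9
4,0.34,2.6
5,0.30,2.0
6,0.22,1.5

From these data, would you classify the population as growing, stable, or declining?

R0 = Σ lx·mx = 0 + 1.349 + 1.652 + 1.247 + 0.884 + 0.6 + 0.33 = 6.062
R0 > 1, so the population is growing.

growing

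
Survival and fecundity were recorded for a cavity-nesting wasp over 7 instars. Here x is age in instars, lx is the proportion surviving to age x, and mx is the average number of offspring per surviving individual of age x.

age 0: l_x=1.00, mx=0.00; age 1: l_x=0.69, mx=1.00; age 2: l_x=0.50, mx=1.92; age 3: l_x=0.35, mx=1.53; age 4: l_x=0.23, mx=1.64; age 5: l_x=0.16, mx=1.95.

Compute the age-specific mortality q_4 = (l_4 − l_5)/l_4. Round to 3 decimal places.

0.304

q_4 = (l_4 − l_5) / l_4 = (0.23 − 0.16) / 0.23
     = 0.07 / 0.23 = 0.304348… → 0.304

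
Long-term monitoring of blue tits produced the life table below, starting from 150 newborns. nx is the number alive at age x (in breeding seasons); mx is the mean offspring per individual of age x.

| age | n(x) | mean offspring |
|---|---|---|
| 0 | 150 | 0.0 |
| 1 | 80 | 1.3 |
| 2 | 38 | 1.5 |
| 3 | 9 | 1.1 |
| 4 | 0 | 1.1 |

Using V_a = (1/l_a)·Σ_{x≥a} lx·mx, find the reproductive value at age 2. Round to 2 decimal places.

lx = nx/n0 = nx/150: 1, 0.53333…, 0.25333…, 0.06, 0
lx·mx for x ≥ 2: 0.38…, 0.066, 0 → sum = 0.446…
V_2 = 0.446… / l_2 = 0.446… / 0.253333… = 1.760526… → 1.76

1.76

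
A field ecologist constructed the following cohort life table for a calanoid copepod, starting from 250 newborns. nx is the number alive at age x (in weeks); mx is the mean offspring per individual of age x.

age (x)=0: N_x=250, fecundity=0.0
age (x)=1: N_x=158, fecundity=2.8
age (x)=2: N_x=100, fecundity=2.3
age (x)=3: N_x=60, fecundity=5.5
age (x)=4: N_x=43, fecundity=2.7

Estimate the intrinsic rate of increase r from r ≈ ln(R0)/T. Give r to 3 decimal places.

lx = nx/n0 = nx/250: 1, 0.632, 0.4, 0.24, 0.172
R0 = Σ lx·mx = 0 + 1.7696 + 0.92 + 1.32 + 0.4644 = 4.474
Σ x·lx·mx = 9.4272; T = 9.4272/4.474 = 2.10711…
r ≈ ln(R0)/T = ln(4.474)/2.10711… = 0.71106… → 0.711

0.711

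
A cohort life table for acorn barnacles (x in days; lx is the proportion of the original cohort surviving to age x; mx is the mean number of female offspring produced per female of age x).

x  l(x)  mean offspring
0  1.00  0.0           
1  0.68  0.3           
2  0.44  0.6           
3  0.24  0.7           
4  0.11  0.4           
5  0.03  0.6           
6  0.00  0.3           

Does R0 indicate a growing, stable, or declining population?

R0 = Σ lx·mx = 0 + 0.204 + 0.264 + 0.168 + 0.044 + 0.018 + 0 = 0.698
R0 < 1, so the population is declining.

declining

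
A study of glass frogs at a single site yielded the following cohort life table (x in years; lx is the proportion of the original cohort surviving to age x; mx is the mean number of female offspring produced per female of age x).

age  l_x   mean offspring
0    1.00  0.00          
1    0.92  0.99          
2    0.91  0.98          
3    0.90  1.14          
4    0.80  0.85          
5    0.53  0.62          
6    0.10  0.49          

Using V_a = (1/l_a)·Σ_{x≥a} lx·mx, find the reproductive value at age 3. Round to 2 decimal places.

lx·mx for x ≥ 3: 1.026, 0.68, 0.3286, 0.049 → sum = 2.0836
V_3 = 2.0836 / l_3 = 2.0836 / 0.9 = 2.315111… → 2.32

2.32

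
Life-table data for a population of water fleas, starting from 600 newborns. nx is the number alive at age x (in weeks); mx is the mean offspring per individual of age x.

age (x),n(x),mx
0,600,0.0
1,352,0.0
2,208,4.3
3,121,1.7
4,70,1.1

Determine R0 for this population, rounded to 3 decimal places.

lx = nx/n0 = nx/600: 1, 0.58667…, 0.34667…, 0.20167…, 0.11667…
lx·mx by age: 0, 0, 1.490667…, 0.342833…, 0.128333…
R0 = Σ lx·mx = 1.961833… → 1.962

1.962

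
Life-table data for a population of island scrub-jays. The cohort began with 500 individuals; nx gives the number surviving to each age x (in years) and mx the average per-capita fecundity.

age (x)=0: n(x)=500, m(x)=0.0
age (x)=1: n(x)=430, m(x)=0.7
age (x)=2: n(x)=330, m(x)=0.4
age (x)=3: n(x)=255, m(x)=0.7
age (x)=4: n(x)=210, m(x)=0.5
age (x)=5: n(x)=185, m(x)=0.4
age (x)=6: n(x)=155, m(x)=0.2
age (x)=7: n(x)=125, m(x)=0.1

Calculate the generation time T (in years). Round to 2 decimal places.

2.59

lx = nx/n0 = nx/500: 1, 0.86, 0.66, 0.51, 0.42, 0.37, 0.31, 0.25
lx·mx: 0, 0.602, 0.264, 0.357, 0.21, 0.148, 0.062, 0.025 → R0 = 1.668
x·lx·mx: 0, 0.602, 0.528, 1.071, 0.84, 0.74, 0.372, 0.175 → Σ = 4.328
T = 4.328 / 1.668 = 2.594724… → 2.59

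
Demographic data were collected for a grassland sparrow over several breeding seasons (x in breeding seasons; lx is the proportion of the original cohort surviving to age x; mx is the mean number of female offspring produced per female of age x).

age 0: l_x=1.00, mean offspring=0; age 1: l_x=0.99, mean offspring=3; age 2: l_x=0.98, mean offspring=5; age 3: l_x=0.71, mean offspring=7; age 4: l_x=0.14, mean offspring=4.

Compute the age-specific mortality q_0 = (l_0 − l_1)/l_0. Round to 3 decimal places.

q_0 = (l_0 − l_1) / l_0 = (1 − 0.99) / 1
     = 0.01 / 1 = 0.01 → 0.010

0.010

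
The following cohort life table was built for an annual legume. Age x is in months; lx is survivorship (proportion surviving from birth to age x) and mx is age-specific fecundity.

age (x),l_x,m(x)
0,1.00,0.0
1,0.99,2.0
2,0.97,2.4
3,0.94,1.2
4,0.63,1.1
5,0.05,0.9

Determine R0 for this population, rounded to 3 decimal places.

lx·mx by age: 0, 1.98, 2.328, 1.128, 0.693, 0.045
R0 = Σ lx·mx = 6.174 → 6.174

6.174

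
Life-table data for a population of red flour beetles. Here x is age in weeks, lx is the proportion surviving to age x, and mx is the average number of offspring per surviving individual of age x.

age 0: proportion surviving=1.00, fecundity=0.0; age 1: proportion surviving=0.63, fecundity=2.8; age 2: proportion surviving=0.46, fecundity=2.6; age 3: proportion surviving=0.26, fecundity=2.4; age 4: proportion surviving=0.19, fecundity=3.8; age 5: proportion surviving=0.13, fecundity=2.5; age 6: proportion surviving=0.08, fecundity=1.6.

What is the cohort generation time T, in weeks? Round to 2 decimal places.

2.38

lx·mx: 0, 1.764, 1.196, 0.624, 0.722, 0.325, 0.128 → R0 = 4.759
x·lx·mx: 0, 1.764, 2.392, 1.872, 2.888, 1.625, 0.768 → Σ = 11.309
T = 11.309 / 4.759 = 2.37634… → 2.38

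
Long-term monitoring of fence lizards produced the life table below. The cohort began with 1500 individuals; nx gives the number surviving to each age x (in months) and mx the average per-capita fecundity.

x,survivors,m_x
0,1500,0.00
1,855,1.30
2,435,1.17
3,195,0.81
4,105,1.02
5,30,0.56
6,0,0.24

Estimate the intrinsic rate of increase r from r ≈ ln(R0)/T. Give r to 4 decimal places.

0.1451

lx = nx/n0 = nx/1500: 1, 0.57, 0.29, 0.13, 0.07, 0.02, 0
R0 = Σ lx·mx = 0 + 0.741 + 0.3393 + 0.1053 + 0.0714 + 0.0112 + 0 = 1.2682
Σ x·lx·mx = 2.0771; T = 2.0771/1.2682 = 1.63783…
r ≈ ln(R0)/T = ln(1.2682)/1.63783… = 0.145069… → 0.1451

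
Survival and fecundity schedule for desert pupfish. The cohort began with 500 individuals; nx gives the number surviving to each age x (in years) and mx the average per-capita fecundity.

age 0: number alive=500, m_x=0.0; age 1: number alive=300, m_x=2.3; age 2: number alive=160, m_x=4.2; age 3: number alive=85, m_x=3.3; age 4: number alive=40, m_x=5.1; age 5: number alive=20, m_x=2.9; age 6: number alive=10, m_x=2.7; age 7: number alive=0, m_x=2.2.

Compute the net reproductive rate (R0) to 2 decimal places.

lx = nx/n0 = nx/500: 1, 0.6, 0.32, 0.17, 0.08, 0.04, 0.02, 0
lx·mx by age: 0, 1.38, 1.344, 0.561, 0.408, 0.116, 0.054, 0
R0 = Σ lx·mx = 3.863 → 3.86

3.86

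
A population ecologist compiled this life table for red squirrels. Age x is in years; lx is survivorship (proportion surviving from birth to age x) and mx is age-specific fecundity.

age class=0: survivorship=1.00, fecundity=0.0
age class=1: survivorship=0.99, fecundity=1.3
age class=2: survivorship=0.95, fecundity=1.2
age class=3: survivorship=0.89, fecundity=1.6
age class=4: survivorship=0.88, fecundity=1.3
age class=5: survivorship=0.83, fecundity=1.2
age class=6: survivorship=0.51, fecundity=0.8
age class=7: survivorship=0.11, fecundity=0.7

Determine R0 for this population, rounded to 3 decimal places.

lx·mx by age: 0, 1.287, 1.14, 1.424, 1.144, 0.996, 0.408, 0.077
R0 = Σ lx·mx = 6.476 → 6.476

6.476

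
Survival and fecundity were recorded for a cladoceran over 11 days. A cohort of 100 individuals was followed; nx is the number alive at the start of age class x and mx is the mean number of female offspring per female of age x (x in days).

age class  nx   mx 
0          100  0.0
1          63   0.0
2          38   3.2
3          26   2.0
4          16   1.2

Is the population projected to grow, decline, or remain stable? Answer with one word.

lx = nx/n0 = nx/100: 1, 0.63, 0.38, 0.26, 0.16
R0 = Σ lx·mx = 0 + 0 + 1.216 + 0.52 + 0.192 = 1.928
R0 > 1, so the population is growing.

growing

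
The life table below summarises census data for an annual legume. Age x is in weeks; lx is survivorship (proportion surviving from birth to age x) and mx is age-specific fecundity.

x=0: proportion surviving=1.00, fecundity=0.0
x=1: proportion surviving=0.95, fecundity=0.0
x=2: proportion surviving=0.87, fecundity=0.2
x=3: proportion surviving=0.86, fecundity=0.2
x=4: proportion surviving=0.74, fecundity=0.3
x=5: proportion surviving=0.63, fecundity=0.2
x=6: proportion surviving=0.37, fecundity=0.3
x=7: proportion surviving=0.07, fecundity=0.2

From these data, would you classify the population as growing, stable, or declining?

declining

R0 = Σ lx·mx = 0 + 0 + 0.174 + 0.172 + 0.222 + 0.126 + 0.111 + 0.014 = 0.819
R0 < 1, so the population is declining.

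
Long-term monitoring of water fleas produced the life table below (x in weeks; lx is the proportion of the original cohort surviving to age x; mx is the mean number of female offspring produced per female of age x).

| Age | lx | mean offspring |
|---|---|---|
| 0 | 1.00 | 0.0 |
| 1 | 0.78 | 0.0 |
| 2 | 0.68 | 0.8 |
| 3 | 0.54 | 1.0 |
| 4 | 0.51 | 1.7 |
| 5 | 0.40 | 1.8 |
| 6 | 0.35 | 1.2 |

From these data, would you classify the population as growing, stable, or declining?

growing

R0 = Σ lx·mx = 0 + 0 + 0.544 + 0.54 + 0.867 + 0.72 + 0.42 = 3.091
R0 > 1, so the population is growing.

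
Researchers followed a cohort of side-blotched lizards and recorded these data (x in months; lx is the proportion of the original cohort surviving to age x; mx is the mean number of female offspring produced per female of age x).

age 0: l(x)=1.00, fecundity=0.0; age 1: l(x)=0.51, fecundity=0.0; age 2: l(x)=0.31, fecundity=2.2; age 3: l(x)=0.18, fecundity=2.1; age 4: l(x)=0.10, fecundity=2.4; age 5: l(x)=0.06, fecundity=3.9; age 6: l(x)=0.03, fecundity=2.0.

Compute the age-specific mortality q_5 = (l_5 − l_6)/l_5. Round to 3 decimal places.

q_5 = (l_5 − l_6) / l_5 = (0.06 − 0.03) / 0.06
     = 0.03 / 0.06 = 0.5 → 0.500

0.500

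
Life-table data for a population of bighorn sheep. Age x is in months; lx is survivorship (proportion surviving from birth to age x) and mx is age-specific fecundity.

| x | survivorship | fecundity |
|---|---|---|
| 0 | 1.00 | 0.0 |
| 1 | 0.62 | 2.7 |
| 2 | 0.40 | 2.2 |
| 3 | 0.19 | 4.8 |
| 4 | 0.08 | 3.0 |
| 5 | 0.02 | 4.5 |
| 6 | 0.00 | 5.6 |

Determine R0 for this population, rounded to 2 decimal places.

3.80

lx·mx by age: 0, 1.674, 0.88, 0.912, 0.24, 0.09, 0
R0 = Σ lx·mx = 3.796 → 3.80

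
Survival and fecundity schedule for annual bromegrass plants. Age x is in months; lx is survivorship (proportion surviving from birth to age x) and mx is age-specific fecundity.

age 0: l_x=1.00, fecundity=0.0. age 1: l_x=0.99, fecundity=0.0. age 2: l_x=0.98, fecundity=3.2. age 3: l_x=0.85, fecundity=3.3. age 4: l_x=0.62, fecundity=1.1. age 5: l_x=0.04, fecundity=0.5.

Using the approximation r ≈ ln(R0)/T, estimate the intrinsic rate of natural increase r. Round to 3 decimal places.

0.718

R0 = Σ lx·mx = 0 + 0 + 3.136 + 2.805 + 0.682 + 0.02 = 6.643
Σ x·lx·mx = 17.515; T = 17.515/6.643 = 2.63661…
r ≈ ln(R0)/T = ln(6.643)/2.63661… = 0.71818… → 0.718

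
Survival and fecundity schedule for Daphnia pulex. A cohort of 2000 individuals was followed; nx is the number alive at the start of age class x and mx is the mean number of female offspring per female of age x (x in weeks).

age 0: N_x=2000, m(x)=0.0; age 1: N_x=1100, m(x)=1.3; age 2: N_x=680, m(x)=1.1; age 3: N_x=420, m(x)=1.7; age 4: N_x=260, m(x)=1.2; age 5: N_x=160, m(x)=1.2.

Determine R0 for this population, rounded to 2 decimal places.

1.70

lx = nx/n0 = nx/2000: 1, 0.55, 0.34, 0.21, 0.13, 0.08
lx·mx by age: 0, 0.715, 0.374, 0.357, 0.156, 0.096
R0 = Σ lx·mx = 1.698 → 1.70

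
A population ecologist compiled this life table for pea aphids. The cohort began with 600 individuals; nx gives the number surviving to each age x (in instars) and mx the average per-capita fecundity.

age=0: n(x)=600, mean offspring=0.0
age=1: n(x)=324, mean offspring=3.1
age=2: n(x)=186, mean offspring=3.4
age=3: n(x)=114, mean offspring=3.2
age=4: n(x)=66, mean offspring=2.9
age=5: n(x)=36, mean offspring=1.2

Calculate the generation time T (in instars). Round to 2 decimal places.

lx = nx/n0 = nx/600: 1, 0.54, 0.31, 0.19, 0.11, 0.06
lx·mx: 0, 1.674, 1.054, 0.608, 0.319, 0.072 → R0 = 3.727
x·lx·mx: 0, 1.674, 2.108, 1.824, 1.276, 0.36 → Σ = 7.242
T = 7.242 / 3.727 = 1.943118… → 1.94

1.94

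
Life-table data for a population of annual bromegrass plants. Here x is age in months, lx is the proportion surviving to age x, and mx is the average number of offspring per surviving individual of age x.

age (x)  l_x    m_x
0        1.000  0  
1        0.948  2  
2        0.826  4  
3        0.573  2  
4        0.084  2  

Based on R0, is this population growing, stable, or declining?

R0 = Σ lx·mx = 0 + 1.896 + 3.304 + 1.146 + 0.168 = 6.514
R0 > 1, so the population is growing.

growing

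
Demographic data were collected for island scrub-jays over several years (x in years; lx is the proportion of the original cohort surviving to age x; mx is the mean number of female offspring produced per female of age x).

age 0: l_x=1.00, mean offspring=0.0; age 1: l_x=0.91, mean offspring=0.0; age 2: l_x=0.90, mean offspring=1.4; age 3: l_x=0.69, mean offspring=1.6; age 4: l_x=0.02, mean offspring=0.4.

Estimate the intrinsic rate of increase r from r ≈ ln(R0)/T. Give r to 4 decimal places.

R0 = Σ lx·mx = 0 + 0 + 1.26 + 1.104 + 0.008 = 2.372
Σ x·lx·mx = 5.864; T = 5.864/2.372 = 2.47218…
r ≈ ln(R0)/T = ln(2.372)/2.47218… = 0.349382… → 0.3494

0.3494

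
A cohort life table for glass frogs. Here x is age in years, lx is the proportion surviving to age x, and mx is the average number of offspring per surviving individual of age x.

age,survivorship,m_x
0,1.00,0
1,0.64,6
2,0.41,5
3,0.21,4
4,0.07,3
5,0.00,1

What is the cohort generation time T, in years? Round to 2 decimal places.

1.63

lx·mx: 0, 3.84, 2.05, 0.84, 0.21, 0 → R0 = 6.94
x·lx·mx: 0, 3.84, 4.1, 2.52, 0.84, 0 → Σ = 11.3
T = 11.3 / 6.94 = 1.628242… → 1.63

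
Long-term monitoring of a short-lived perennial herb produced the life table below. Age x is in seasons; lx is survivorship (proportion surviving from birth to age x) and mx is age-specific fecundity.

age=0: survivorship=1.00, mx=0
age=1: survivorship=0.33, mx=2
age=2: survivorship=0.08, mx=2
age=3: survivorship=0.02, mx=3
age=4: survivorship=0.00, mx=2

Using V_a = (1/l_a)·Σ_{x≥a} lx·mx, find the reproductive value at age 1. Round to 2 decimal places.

2.67

lx·mx for x ≥ 1: 0.66, 0.16, 0.06, 0 → sum = 0.88
V_1 = 0.88 / l_1 = 0.88 / 0.33 = 2.666667… → 2.67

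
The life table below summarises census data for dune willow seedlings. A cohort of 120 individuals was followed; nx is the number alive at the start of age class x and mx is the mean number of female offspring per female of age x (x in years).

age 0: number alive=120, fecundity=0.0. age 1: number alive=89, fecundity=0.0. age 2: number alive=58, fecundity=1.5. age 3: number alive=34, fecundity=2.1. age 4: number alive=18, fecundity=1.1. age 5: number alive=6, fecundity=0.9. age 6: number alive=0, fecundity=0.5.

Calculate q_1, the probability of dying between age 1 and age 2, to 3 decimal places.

lx = nx/n0 = nx/120: 1, 0.74167…, 0.48333…, 0.28333…, 0.15, 0.05, 0
q_1 = (l_1 − l_2) / l_1 = (0.741667… − 0.483333…) / 0.741667…
     = 0.258333… / 0.741667… = 0.348315… → 0.348

0.348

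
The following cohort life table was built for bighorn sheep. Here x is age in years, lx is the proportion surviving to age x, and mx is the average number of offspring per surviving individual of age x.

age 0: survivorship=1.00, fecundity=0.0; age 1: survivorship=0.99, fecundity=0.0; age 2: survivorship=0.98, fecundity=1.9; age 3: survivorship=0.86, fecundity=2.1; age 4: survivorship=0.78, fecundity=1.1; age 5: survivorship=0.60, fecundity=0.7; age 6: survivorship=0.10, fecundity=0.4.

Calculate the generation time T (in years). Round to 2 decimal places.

2.99

lx·mx: 0, 0, 1.862, 1.806, 0.858, 0.42, 0.04 → R0 = 4.986
x·lx·mx: 0, 0, 3.724, 5.418, 3.432, 2.1, 0.24 → Σ = 14.914
T = 14.914 / 4.986 = 2.991175… → 2.99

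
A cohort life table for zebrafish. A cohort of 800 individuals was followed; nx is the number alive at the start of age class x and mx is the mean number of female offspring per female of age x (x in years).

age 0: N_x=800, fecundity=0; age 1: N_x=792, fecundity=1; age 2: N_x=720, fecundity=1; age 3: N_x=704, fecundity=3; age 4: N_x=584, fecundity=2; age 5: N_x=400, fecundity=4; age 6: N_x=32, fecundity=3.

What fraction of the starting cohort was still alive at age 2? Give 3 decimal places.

0.900

l_2 = n_2/n_0 = 720/800 = 0.9 → 0.900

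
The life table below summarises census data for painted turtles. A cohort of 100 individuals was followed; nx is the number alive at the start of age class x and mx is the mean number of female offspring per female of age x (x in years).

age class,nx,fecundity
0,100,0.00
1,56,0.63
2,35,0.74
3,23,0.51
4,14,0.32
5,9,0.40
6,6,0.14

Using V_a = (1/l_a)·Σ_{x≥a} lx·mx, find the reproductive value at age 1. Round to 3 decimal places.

lx = nx/n0 = nx/100: 1, 0.56, 0.35, 0.23, 0.14, 0.09, 0.06
lx·mx for x ≥ 1: 0.3528, 0.259, 0.1173, 0.0448, 0.036, 0.0084 → sum = 0.8183
V_1 = 0.8183 / l_1 = 0.8183 / 0.56 = 1.46125 → 1.461

1.461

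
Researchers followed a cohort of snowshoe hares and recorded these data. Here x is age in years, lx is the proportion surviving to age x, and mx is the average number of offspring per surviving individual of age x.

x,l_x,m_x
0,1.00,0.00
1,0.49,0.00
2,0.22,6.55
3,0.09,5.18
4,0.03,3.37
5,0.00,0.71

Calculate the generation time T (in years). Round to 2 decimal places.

2.33

lx·mx: 0, 0, 1.441, 0.4662, 0.1011, 0 → R0 = 2.0083
x·lx·mx: 0, 0, 2.882, 1.3986, 0.4044, 0 → Σ = 4.685
T = 4.685 / 2.0083 = 2.332819… → 2.33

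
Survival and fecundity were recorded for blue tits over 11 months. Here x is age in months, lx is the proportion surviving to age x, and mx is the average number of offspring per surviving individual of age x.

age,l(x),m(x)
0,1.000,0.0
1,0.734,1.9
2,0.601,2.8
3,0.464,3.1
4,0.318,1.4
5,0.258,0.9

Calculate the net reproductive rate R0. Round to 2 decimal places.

5.19

lx·mx by age: 0, 1.3946, 1.6828, 1.4384, 0.4452, 0.2322
R0 = Σ lx·mx = 5.1932 → 5.19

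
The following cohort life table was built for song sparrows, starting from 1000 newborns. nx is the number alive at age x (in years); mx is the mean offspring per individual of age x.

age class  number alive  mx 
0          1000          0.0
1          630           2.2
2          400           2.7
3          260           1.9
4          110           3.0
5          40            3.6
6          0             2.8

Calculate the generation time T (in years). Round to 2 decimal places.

2.06

lx = nx/n0 = nx/1000: 1, 0.63, 0.4, 0.26, 0.11, 0.04, 0
lx·mx: 0, 1.386, 1.08, 0.494, 0.33, 0.144, 0 → R0 = 3.434
x·lx·mx: 0, 1.386, 2.16, 1.482, 1.32, 0.72, 0 → Σ = 7.068
T = 7.068 / 3.434 = 2.058241… → 2.06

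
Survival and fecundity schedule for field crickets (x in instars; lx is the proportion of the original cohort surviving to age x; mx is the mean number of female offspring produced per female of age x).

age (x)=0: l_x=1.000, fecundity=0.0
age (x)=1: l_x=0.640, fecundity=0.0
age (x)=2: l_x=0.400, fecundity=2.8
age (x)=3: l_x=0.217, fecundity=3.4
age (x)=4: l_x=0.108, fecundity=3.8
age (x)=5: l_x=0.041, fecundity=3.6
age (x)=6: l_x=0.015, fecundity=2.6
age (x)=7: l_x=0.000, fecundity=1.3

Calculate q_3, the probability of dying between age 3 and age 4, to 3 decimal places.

q_3 = (l_3 − l_4) / l_3 = (0.217 − 0.108) / 0.217
     = 0.109 / 0.217 = 0.502304… → 0.502

0.502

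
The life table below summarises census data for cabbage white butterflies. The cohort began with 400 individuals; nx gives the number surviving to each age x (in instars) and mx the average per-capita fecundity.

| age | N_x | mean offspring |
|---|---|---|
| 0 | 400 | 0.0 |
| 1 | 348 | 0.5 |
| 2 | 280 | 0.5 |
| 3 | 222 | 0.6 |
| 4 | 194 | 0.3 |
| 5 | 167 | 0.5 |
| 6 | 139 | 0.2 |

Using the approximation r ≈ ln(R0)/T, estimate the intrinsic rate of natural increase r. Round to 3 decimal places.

lx = nx/n0 = nx/400: 1, 0.87, 0.7, 0.555, 0.485, 0.4175, 0.3475
R0 = Σ lx·mx = 0 + 0.435 + 0.35 + 0.333 + 0.1455 + 0.20875 + 0.0695 = 1.54175
Σ x·lx·mx = 4.17675; T = 4.17675/1.54175 = 2.7091…
r ≈ ln(R0)/T = ln(1.54175)/2.7091… = 0.1598… → 0.160

0.160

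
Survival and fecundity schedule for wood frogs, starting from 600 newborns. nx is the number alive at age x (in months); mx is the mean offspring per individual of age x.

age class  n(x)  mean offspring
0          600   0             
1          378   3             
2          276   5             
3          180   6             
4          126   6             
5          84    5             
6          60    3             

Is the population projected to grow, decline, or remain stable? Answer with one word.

growing

lx = nx/n0 = nx/600: 1, 0.63, 0.46, 0.3, 0.21, 0.14, 0.1
R0 = Σ lx·mx = 0 + 1.89 + 2.3 + 1.8 + 1.26 + 0.7 + 0.3 = 8.25
R0 > 1, so the population is growing.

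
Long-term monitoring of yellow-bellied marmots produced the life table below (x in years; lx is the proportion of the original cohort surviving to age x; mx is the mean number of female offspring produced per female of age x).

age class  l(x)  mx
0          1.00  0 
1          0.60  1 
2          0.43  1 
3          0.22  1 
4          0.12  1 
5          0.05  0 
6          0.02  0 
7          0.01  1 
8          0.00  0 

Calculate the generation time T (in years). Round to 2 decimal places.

lx·mx: 0, 0.6, 0.43, 0.22, 0.12, 0, 0, 0.01, 0 → R0 = 1.38
x·lx·mx: 0, 0.6, 0.86, 0.66, 0.48, 0, 0, 0.07, 0 → Σ = 2.67
T = 2.67 / 1.38 = 1.934783… → 1.93

1.93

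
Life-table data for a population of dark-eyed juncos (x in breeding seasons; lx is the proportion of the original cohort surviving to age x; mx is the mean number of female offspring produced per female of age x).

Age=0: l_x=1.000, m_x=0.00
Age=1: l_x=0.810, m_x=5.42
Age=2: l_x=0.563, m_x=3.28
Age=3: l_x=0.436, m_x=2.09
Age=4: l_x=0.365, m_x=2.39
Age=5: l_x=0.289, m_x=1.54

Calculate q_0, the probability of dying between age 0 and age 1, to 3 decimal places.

0.190

q_0 = (l_0 − l_1) / l_0 = (1 − 0.81) / 1
     = 0.19 / 1 = 0.19 → 0.190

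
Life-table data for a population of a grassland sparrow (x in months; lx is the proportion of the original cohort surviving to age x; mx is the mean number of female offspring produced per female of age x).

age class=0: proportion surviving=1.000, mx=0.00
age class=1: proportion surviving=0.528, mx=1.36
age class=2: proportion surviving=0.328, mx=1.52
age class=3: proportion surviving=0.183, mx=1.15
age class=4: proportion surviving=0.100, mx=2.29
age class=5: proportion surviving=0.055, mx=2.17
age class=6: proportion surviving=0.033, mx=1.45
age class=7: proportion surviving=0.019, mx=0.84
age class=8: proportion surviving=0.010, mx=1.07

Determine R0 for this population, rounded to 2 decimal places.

1.85

lx·mx by age: 0, 0.71808, 0.49856, 0.21045, 0.229, 0.11935, 0.04785, 0.01596, 0.0107
R0 = Σ lx·mx = 1.84995 → 1.85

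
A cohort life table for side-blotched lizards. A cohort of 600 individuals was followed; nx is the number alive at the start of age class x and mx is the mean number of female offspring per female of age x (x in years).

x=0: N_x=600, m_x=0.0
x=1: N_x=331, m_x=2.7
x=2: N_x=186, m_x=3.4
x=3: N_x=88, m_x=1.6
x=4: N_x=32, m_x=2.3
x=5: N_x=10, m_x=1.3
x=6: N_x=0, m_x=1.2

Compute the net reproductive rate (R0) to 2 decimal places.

lx = nx/n0 = nx/600: 1, 0.55167…, 0.31, 0.14667…, 0.05333…, 0.01667…, 0
lx·mx by age: 0, 1.4895…, 1.054, 0.234667…, 0.122667…, 0.021667…, 0
R0 = Σ lx·mx = 2.9225… → 2.92

2.92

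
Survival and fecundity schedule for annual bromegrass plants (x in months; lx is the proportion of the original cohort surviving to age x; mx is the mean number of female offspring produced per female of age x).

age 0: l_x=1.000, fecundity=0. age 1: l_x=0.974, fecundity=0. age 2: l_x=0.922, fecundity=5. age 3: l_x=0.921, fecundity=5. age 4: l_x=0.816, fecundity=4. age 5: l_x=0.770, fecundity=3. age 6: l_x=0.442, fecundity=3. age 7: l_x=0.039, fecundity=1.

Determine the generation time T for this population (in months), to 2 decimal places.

lx·mx: 0, 0, 4.61, 4.605, 3.264, 2.31, 1.326, 0.039 → R0 = 16.154
x·lx·mx: 0, 0, 9.22, 13.815, 13.056, 11.55, 7.956, 0.273 → Σ = 55.87
T = 55.87 / 16.154 = 3.458586… → 3.46

3.46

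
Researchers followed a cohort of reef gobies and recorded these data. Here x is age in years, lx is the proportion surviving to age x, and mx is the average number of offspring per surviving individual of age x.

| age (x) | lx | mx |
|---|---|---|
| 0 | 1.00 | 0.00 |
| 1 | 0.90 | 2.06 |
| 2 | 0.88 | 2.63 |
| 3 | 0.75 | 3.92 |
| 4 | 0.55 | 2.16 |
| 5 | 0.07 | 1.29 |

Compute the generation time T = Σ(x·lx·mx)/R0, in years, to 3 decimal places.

lx·mx: 0, 1.854, 2.3144, 2.94, 1.188, 0.0903 → R0 = 8.3867
x·lx·mx: 0, 1.854, 4.6288, 8.82, 4.752, 0.4515 → Σ = 20.5063
T = 20.5063 / 8.3867 = 2.445098… → 2.445

2.445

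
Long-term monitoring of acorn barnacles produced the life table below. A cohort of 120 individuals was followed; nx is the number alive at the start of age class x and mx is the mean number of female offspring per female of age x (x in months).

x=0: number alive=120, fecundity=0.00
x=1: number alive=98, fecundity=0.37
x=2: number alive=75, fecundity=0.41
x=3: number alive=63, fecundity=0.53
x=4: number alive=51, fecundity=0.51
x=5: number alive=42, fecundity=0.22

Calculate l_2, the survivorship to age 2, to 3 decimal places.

0.625

l_2 = n_2/n_0 = 75/120 = 0.625 → 0.625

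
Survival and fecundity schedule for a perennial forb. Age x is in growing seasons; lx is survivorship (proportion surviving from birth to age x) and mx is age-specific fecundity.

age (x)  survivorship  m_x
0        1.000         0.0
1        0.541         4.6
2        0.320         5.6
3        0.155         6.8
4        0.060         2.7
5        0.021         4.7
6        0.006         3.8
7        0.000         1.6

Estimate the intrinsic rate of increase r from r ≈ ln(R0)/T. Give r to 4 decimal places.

0.9224

R0 = Σ lx·mx = 0 + 2.4886 + 1.792 + 1.054 + 0.162 + 0.0987 + 0.0228 + 0 = 5.6181
Σ x·lx·mx = 10.5129; T = 10.5129/5.6181 = 1.87126…
r ≈ ln(R0)/T = ln(5.6181)/1.87126… = 0.922372… → 0.9224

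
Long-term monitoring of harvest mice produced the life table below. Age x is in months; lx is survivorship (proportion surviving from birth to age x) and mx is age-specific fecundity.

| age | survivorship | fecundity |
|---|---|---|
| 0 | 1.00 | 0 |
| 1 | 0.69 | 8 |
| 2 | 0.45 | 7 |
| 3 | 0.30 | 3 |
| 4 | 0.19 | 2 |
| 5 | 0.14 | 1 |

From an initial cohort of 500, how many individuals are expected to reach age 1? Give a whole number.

Expected survivors = N0 · l_1 = 500 × 0.69 = 345 → 345

345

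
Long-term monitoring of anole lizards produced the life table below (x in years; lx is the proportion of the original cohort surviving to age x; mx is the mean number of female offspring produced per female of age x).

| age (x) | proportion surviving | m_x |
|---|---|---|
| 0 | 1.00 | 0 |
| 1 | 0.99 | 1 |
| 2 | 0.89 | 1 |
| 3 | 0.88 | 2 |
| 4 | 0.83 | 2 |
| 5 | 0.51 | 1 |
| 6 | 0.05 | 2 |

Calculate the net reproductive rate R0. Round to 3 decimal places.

lx·mx by age: 0, 0.99, 0.89, 1.76, 1.66, 0.51, 0.1
R0 = Σ lx·mx = 5.91 → 5.910

5.910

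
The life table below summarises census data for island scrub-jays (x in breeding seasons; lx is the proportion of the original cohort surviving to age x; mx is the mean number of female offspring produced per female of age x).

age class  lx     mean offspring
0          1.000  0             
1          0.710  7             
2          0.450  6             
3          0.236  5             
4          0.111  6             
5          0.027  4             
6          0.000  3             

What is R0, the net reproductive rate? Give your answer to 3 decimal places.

9.624

lx·mx by age: 0, 4.97, 2.7, 1.18, 0.666, 0.108, 0
R0 = Σ lx·mx = 9.624 → 9.624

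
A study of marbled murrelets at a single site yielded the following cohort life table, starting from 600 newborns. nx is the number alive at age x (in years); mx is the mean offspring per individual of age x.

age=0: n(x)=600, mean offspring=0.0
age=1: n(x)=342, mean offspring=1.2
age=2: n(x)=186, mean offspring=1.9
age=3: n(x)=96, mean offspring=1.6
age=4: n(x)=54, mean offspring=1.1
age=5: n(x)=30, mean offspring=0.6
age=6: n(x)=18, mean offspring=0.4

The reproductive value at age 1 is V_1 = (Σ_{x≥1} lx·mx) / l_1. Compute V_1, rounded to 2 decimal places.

2.93

lx = nx/n0 = nx/600: 1, 0.57, 0.31, 0.16, 0.09, 0.05, 0.03
lx·mx for x ≥ 1: 0.684, 0.589, 0.256, 0.099, 0.03, 0.012 → sum = 1.67
V_1 = 1.67 / l_1 = 1.67 / 0.57 = 2.929825… → 2.93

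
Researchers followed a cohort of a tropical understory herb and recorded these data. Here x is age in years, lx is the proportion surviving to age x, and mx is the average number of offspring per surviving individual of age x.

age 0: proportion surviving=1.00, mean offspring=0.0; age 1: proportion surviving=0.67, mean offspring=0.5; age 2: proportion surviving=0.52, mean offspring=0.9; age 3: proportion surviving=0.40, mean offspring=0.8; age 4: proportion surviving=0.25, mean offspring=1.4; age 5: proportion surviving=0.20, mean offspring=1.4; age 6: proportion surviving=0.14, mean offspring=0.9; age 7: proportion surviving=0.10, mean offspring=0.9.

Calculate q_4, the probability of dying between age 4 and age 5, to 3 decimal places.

q_4 = (l_4 − l_5) / l_4 = (0.25 − 0.2) / 0.25
     = 0.05 / 0.25 = 0.2 → 0.200

0.200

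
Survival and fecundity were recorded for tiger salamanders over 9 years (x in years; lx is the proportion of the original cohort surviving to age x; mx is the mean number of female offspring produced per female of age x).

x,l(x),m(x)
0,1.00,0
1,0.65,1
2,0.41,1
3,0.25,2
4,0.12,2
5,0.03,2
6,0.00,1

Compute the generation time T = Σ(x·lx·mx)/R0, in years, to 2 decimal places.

2.27

lx·mx: 0, 0.65, 0.41, 0.5, 0.24, 0.06, 0 → R0 = 1.86
x·lx·mx: 0, 0.65, 0.82, 1.5, 0.96, 0.3, 0 → Σ = 4.23
T = 4.23 / 1.86 = 2.274194… → 2.27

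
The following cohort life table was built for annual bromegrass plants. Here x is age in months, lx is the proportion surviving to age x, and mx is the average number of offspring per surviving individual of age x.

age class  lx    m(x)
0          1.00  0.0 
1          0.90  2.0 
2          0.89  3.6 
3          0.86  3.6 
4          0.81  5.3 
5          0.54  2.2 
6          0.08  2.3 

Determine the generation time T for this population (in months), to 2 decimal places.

3.03

lx·mx: 0, 1.8, 3.204, 3.096, 4.293, 1.188, 0.184 → R0 = 13.765
x·lx·mx: 0, 1.8, 6.408, 9.288, 17.172, 5.94, 1.104 → Σ = 41.712
T = 41.712 / 13.765 = 3.030294… → 3.03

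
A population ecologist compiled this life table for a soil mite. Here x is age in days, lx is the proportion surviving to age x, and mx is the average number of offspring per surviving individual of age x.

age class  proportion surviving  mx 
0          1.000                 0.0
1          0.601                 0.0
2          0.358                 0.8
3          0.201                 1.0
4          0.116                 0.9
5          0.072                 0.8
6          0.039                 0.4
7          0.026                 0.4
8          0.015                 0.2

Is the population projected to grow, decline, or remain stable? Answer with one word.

R0 = Σ lx·mx = 0 + 0 + 0.2864 + 0.201 + 0.1044 + 0.0576 + 0.0156 + 0.0104 + 0.003 = 0.6784
R0 < 1, so the population is declining.

declining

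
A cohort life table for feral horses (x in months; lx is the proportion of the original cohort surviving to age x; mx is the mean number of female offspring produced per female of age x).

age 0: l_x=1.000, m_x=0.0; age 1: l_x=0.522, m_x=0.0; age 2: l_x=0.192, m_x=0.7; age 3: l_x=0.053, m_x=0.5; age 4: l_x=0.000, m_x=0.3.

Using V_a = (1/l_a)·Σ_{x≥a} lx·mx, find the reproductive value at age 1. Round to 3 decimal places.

0.308

lx·mx for x ≥ 1: 0, 0.1344, 0.0265, 0 → sum = 0.1609
V_1 = 0.1609 / l_1 = 0.1609 / 0.522 = 0.308238… → 0.308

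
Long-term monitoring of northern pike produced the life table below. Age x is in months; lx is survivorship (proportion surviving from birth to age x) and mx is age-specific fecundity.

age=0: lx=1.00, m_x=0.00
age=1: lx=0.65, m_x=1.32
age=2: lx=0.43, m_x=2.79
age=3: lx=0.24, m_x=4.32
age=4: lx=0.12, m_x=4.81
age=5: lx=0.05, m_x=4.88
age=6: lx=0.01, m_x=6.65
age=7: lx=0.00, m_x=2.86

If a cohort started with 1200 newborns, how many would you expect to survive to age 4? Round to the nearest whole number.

Expected survivors = N0 · l_4 = 1200 × 0.12 = 144 → 144

144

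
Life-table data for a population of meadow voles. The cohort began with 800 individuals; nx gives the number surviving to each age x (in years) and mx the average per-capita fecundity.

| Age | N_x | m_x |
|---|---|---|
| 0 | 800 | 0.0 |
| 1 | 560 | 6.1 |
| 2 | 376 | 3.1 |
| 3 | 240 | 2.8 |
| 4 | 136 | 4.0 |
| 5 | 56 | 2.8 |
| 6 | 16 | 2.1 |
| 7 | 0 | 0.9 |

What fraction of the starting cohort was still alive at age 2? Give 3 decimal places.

0.470

l_2 = n_2/n_0 = 376/800 = 0.47 → 0.470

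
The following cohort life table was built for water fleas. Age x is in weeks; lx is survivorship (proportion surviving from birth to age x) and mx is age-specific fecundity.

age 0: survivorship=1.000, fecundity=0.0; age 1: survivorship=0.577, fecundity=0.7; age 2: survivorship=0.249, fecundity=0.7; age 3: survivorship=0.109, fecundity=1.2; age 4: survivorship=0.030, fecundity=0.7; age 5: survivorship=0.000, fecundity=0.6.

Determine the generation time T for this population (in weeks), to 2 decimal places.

lx·mx: 0, 0.4039, 0.1743, 0.1308, 0.021, 0 → R0 = 0.73
x·lx·mx: 0, 0.4039, 0.3486, 0.3924, 0.084, 0 → Σ = 1.2289
T = 1.2289 / 0.73 = 1.683425… → 1.68

1.68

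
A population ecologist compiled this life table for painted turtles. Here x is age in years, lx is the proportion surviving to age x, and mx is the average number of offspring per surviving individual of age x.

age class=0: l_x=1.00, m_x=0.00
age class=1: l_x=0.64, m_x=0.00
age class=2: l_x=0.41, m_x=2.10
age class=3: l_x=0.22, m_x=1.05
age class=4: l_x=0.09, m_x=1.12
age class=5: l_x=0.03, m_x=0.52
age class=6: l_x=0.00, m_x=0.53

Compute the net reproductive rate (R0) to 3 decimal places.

1.208

lx·mx by age: 0, 0, 0.861, 0.231, 0.1008, 0.0156, 0
R0 = Σ lx·mx = 1.2084 → 1.208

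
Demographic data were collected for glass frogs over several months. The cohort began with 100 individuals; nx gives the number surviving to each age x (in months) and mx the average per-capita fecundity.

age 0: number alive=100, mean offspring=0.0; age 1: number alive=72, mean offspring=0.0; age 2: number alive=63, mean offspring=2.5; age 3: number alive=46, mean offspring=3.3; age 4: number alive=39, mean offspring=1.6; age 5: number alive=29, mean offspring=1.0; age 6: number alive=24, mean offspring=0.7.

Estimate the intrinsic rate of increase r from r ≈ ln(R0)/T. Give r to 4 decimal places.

0.4714

lx = nx/n0 = nx/100: 1, 0.72, 0.63, 0.46, 0.39, 0.29, 0.24
R0 = Σ lx·mx = 0 + 0 + 1.575 + 1.518 + 0.624 + 0.29 + 0.168 = 4.175
Σ x·lx·mx = 12.658; T = 12.658/4.175 = 3.03186…
r ≈ ln(R0)/T = ln(4.175)/3.03186… = 0.471366… → 0.4714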